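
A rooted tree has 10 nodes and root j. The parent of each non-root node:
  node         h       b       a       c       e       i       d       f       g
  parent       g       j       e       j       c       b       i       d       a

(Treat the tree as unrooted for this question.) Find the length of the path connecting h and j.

Walking from h: h–g–a–e–c–j. Length 5.

5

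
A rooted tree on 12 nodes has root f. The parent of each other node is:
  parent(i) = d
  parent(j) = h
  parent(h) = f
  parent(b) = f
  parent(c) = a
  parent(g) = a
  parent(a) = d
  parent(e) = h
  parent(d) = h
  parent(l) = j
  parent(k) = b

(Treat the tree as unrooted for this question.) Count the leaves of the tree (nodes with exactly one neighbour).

The leaves are c, e, g, i, k, l.
That is 6 leaves.

6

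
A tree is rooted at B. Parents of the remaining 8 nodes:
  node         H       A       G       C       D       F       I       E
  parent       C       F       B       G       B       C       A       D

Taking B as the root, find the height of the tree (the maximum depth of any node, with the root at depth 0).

5

I sits deepest: B-G-C-F-A-I — 5 edges from the root.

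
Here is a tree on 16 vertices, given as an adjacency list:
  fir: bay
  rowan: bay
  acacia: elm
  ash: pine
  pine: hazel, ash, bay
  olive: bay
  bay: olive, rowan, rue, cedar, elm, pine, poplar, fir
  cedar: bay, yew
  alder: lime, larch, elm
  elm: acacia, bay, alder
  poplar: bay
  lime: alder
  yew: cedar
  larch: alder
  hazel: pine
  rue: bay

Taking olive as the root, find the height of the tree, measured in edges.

4

larch sits deepest: olive – bay – elm – alder – larch — 4 edges from the root.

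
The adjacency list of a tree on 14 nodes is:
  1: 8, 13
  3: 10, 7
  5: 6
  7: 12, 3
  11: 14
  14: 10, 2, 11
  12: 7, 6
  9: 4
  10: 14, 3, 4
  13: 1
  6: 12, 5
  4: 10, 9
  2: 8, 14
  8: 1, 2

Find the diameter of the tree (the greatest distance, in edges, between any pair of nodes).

10

A longest path is 5 - 6 - 12 - 7 - 3 - 10 - 14 - 2 - 8 - 1 - 13, with 10 edges.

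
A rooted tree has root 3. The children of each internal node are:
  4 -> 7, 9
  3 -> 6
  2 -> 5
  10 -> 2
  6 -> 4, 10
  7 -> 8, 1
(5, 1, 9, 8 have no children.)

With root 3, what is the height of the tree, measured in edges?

5 sits deepest: 3 → 6 → 10 → 2 → 5 — 4 edges from the root.

4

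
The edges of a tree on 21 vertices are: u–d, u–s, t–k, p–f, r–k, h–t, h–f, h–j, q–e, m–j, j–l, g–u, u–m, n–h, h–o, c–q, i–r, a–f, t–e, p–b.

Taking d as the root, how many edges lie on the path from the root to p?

6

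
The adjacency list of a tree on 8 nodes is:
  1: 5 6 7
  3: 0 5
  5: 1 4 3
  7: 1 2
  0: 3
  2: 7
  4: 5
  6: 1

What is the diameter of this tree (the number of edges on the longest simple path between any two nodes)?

5

BFS from 2 reaches 0 last, at distance 5; BFS from 0 confirms no node is farther.
Path: 2 - 7 - 1 - 5 - 3 - 0.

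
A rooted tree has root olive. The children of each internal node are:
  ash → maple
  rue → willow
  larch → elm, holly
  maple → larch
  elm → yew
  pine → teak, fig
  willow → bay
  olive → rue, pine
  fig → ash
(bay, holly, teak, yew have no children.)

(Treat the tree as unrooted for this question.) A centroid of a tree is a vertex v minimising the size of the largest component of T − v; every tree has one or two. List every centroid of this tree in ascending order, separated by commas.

Delete fig: the remaining components have sizes 6, 6. Max 6 ≤ 6, so fig is a centroid.
No neighbour of fig does as well, so fig is the unique centroid.

fig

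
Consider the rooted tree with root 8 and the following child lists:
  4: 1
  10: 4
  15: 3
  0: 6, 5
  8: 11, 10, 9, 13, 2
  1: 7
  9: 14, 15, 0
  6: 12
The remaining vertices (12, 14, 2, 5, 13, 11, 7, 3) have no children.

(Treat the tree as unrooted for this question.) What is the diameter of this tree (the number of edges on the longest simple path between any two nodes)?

8

A longest path is 12-6-0-9-8-10-4-1-7, with 8 edges.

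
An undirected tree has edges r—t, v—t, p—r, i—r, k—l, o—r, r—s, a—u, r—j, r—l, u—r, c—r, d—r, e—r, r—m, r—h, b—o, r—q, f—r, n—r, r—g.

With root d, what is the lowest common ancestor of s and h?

Ancestors of s (toward the root): s, r, d.
Ancestors of h: h, r, d.
The deepest node appearing in both lists is r.

r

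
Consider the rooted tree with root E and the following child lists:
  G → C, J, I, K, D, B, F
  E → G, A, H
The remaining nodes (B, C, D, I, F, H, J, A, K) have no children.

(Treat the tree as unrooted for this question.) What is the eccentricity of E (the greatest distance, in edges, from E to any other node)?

The node farthest from E is I (J, D, C, F, B, K also at distance 2), via E–G–I — 2 edges.

2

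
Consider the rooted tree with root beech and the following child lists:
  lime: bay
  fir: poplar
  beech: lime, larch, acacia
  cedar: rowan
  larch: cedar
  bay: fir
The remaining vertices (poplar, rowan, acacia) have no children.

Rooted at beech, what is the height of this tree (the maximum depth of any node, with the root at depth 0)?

4

poplar sits deepest: beech – lime – bay – fir – poplar — 4 edges from the root.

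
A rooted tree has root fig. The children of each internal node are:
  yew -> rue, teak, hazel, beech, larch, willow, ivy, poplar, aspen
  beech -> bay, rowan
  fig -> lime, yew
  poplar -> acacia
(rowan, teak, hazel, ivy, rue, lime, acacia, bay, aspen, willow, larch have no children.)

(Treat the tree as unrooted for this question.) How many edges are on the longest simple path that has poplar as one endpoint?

Distances from poplar peak at 3, attained at rowan (bay, lime also at distance 3).
poplar – yew – beech – rowan

3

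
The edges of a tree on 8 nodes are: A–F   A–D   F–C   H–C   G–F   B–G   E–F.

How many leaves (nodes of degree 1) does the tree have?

The leaves are B, D, E, H.
That is 4 leaves.

4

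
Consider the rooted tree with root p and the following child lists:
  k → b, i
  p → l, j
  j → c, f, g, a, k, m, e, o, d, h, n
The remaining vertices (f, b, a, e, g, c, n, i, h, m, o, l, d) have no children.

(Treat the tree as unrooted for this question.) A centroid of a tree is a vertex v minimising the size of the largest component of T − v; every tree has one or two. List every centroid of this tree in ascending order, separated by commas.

Removing j splits the tree into components of sizes 3, 2, 1, 1, 1, 1, 1, 1, 1, 1, 1, 1; the largest is 3 ≤ ⌊16/2⌋ = 8.
Every other node leaves some component of size > 8, so the centroid is unique.

j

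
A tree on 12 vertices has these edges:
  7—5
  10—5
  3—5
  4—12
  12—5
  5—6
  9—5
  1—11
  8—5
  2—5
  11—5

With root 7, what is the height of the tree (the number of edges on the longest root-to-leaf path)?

3

4 sits deepest: 7 → 5 → 12 → 4 — 3 edges from the root.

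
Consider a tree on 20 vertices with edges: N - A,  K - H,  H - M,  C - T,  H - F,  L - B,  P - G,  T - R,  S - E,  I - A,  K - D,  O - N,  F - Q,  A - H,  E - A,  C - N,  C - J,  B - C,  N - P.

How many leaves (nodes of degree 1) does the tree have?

Degree-1 nodes: D, G, I, J, L, M, O, Q, R, S — 10 of them.

10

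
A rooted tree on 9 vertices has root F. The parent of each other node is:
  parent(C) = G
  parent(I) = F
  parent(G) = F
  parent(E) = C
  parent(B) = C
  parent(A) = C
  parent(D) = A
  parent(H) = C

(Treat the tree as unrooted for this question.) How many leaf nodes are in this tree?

Degree-1 nodes: B, D, E, H, I — 5 of them.

5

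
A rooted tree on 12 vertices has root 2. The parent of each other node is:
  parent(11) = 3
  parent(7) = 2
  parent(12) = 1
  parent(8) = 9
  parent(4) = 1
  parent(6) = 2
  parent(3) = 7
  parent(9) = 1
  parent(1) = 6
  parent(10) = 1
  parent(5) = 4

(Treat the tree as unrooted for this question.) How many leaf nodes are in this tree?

Degree-1 nodes: 5, 8, 10, 11, 12 — 5 of them.

5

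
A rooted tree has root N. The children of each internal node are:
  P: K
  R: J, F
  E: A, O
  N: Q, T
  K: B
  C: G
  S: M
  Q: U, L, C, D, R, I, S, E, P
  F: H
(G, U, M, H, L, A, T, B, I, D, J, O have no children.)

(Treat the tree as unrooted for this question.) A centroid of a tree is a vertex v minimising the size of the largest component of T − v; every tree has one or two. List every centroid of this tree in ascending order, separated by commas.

Removing Q splits the tree into components of sizes 4, 3, 3, 2, 2, 2, 1, 1, 1, 1; the largest is 4 ≤ ⌊21/2⌋ = 10.
No neighbour of Q does as well, so Q is the unique centroid.

Q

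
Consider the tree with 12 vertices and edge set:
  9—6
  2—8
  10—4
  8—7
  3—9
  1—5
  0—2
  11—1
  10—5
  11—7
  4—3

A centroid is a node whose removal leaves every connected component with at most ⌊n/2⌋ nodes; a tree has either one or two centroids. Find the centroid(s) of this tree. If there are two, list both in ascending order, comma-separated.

Delete 1: the remaining components have sizes 6, 5. Max 6 ≤ 6, so 1 is a centroid.
Its neighbour 5 also leaves a largest component of size 6, so both are centroids.

1, 5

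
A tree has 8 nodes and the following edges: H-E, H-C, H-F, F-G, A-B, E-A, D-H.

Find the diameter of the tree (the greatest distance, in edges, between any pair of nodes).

Starting from B, a farthest node is G at distance 5.
One longest path: B – A – E – H – F – G.
So the diameter is 5.

5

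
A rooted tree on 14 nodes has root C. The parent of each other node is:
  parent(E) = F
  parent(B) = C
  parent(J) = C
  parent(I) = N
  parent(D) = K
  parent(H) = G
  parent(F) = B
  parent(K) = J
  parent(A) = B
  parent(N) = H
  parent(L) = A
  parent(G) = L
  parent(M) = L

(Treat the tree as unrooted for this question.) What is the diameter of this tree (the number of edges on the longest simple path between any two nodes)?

10

Starting from D, a farthest node is I at distance 10.
One longest path: D–K–J–C–B–A–L–G–H–N–I.
So the diameter is 10.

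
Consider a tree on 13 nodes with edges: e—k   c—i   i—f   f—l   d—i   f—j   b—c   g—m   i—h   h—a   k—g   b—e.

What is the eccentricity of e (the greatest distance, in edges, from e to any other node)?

5

The node farthest from e is j (l, a also at distance 5), via e–b–c–i–f–j — 5 edges.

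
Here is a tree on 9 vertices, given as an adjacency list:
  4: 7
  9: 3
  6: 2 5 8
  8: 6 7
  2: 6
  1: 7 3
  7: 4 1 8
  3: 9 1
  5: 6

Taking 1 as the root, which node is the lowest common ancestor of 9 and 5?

1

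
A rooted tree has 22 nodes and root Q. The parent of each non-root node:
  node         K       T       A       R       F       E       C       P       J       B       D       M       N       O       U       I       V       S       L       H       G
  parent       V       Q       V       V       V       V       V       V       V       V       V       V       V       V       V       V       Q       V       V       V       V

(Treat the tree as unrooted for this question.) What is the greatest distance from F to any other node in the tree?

3

Distances from F peak at 3, attained at T.
F–V–Q–T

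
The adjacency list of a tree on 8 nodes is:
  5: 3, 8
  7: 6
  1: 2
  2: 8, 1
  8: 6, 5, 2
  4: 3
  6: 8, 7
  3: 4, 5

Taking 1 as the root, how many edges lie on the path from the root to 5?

Climbing from 5 to the root: 5 → 8 → 2 → 1. That's 3 steps.

3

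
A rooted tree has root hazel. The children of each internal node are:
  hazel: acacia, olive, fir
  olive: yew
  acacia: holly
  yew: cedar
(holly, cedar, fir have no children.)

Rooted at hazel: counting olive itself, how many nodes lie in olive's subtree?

3

Descendants of olive (including itself): olive, yew, cedar. That's 3.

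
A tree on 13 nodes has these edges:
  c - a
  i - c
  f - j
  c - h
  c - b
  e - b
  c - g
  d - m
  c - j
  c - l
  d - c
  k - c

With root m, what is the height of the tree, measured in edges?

4

The longest root-to-leaf path is m → d → c → j → f (4 edges).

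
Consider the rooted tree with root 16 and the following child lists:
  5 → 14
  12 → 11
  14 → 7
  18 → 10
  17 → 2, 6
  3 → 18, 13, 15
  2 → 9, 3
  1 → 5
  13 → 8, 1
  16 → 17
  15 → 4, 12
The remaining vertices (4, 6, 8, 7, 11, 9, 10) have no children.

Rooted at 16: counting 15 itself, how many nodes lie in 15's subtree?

Descendants of 15 (including itself): 15, 12, 4, 11. That's 4.

4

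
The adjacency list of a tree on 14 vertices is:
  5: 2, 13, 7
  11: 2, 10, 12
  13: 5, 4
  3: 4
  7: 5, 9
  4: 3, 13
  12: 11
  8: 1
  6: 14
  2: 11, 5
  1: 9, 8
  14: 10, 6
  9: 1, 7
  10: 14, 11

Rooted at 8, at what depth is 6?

Climbing from 6 to the root: 6 – 14 – 10 – 11 – 2 – 5 – 7 – 9 – 1 – 8. That's 9 steps.

9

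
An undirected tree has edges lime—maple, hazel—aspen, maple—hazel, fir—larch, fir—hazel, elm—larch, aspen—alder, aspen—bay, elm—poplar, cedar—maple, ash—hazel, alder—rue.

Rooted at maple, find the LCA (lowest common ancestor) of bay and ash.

bay's ancestor chain is bay, aspen, hazel, maple and ash's is ash, hazel, maple; they first meet at hazel.

hazel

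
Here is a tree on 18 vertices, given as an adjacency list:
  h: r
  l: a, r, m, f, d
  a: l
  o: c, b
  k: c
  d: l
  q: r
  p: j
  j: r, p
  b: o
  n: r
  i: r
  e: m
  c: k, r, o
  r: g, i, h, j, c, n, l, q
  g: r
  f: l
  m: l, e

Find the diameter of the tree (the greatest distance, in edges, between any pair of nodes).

A longest path is b–o–c–r–l–m–e, with 6 edges.

6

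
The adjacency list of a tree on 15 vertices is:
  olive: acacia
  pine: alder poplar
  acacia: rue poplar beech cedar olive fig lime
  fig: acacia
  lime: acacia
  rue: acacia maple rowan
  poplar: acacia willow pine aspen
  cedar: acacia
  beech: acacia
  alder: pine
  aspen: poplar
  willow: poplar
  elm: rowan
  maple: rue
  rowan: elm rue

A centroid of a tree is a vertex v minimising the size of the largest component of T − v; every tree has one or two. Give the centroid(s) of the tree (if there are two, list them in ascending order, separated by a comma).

acacia

Delete acacia: the remaining components have sizes 5, 4, 1, 1, 1, 1, 1. Max 5 ≤ 7, so acacia is a centroid.
No neighbour of acacia does as well, so acacia is the unique centroid.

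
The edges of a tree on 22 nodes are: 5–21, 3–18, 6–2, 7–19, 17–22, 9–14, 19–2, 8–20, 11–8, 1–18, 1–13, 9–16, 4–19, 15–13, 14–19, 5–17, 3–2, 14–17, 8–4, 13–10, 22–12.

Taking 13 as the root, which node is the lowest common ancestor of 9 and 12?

14

Ancestors of 9 (toward the root): 9, 14, 19, 2, 3, 18, 1, 13.
Ancestors of 12: 12, 22, 17, 14, 19, 2, 3, 18, 1, 13.
The deepest node appearing in both lists is 14.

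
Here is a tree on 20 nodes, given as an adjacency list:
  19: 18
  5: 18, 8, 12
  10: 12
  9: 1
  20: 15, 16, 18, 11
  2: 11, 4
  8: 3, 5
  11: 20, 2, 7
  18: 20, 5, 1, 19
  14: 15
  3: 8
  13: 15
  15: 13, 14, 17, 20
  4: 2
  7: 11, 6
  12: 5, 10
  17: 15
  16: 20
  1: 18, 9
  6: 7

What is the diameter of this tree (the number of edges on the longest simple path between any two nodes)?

7

Starting from 4, a farthest node is 3 at distance 7.
One longest path: 4 – 2 – 11 – 20 – 18 – 5 – 8 – 3.
So the diameter is 7.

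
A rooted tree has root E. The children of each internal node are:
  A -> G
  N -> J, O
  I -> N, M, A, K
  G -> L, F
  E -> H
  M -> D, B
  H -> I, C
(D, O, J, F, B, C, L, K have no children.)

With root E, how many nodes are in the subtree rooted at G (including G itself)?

3

Descendants of G (including itself): G, F, L. That's 3.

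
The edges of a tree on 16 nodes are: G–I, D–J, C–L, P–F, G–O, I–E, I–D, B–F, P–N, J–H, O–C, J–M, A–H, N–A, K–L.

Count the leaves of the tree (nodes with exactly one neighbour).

The leaves are B, E, K, M.
That is 4 leaves.

4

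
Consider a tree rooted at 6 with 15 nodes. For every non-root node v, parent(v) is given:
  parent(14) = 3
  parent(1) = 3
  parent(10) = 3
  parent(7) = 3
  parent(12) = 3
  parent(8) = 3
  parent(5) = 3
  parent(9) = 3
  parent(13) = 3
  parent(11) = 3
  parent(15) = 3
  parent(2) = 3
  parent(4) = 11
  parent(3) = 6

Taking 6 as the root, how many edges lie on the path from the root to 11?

2

6–3–11 — 2 edges.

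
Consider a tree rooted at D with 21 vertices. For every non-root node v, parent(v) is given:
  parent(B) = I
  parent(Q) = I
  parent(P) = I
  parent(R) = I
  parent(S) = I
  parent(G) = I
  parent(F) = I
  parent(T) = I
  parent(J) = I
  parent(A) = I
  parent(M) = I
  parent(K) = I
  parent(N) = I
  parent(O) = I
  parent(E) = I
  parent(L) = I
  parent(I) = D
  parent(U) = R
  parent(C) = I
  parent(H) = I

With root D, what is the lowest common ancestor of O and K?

I

Path O→root: O I D; path K→root: K I D.
First common node: I.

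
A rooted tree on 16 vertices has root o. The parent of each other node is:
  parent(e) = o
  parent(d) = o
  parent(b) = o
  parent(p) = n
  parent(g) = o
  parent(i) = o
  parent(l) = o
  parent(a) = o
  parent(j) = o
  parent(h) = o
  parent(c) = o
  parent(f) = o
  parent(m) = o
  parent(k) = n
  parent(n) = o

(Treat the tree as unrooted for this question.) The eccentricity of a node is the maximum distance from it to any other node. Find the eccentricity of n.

The node farthest from n is f (l, a, d, i, g, h, e, c, m, b, j also at distance 2), via n-o-f — 2 edges.

2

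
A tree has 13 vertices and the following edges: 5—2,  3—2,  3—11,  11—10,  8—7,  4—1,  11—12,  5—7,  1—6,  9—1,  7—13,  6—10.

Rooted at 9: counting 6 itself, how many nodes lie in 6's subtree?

10

6's subtree: {6, 10, 11, 3, 12, 2, 5, 7, 13, 8}, size 10.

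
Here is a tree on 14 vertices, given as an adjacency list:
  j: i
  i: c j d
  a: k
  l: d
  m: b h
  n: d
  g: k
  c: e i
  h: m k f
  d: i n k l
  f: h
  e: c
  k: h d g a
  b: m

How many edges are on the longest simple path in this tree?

7

A longest path is b–m–h–k–d–i–c–e, with 7 edges.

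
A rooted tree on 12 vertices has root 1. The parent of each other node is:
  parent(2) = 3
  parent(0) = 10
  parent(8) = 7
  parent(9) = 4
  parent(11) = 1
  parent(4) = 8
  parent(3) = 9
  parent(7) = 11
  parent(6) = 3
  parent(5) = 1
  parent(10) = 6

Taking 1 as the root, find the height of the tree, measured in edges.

9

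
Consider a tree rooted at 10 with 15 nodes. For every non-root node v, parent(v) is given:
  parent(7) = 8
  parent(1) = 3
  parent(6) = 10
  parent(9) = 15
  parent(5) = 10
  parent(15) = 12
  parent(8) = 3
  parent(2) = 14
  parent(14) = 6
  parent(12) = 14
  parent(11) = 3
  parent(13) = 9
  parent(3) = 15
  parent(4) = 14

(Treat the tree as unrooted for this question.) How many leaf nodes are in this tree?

7

Degree-1 nodes: 1, 2, 4, 5, 7, 11, 13 — 7 of them.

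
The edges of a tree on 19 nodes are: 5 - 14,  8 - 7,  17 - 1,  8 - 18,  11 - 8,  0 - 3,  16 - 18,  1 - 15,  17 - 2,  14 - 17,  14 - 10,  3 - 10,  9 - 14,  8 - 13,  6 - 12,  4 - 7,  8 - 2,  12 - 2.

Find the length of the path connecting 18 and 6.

The path is 18–8–2–12–6, which has 4 edges.

4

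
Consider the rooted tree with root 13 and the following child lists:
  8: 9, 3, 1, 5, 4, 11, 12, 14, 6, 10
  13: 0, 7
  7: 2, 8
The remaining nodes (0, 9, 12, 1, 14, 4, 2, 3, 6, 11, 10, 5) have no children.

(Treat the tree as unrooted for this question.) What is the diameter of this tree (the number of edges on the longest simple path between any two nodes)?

A longest path is 0 – 13 – 7 – 8 – 6, with 4 edges.

4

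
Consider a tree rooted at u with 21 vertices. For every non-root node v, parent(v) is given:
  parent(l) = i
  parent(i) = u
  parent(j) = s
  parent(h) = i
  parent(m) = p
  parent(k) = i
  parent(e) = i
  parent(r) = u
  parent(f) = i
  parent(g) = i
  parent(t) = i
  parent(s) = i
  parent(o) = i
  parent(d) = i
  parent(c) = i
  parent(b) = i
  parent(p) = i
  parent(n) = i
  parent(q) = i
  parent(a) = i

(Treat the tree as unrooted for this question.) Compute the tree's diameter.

4

Starting from j, a farthest node is r at distance 4.
One longest path: j – s – i – u – r.
So the diameter is 4.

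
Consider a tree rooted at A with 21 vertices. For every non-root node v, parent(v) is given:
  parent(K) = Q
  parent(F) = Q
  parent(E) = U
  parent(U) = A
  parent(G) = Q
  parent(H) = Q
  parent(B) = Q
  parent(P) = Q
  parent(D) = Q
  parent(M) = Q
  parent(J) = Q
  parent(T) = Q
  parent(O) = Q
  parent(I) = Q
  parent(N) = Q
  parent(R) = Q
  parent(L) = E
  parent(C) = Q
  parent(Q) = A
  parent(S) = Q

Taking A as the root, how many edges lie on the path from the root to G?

A – Q – G — 2 edges.

2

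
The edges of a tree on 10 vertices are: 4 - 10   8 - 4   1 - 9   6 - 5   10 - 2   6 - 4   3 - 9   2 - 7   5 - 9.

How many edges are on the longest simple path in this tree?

A longest path is 3 - 9 - 5 - 6 - 4 - 10 - 2 - 7, with 7 edges.

7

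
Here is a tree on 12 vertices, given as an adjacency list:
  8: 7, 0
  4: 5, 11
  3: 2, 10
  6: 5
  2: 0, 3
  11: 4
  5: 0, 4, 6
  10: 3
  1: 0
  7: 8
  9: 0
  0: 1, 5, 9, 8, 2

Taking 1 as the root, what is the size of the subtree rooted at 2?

3

The subtree rooted at 2 contains: 2, 3, 10 — 3 nodes.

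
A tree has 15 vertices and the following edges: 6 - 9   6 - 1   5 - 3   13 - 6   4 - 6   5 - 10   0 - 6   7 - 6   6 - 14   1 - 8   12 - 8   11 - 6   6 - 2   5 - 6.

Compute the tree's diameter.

5

A longest path is 12-8-1-6-5-10, with 5 edges.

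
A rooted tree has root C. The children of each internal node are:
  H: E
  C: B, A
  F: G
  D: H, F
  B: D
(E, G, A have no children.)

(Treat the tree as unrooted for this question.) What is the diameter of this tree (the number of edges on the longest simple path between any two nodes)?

5

BFS from A reaches G last, at distance 5; BFS from G confirms no node is farther.
Path: A–C–B–D–F–G.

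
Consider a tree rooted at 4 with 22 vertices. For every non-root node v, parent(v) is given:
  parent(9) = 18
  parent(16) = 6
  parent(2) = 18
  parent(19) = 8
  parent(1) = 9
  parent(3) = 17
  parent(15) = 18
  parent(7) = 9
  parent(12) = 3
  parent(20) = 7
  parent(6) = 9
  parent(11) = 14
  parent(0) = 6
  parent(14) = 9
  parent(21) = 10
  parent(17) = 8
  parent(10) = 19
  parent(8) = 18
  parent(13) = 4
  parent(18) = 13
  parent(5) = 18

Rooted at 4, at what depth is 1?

Path from 4 to 1: 4–13–18–9–1, which has 4 edges.

4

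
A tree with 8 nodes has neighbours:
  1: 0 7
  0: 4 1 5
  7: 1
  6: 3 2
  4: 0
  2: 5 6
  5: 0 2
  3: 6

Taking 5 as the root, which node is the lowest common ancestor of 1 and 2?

Ancestors of 1 (toward the root): 1, 0, 5.
Ancestors of 2: 2, 5.
The deepest node appearing in both lists is 5.

5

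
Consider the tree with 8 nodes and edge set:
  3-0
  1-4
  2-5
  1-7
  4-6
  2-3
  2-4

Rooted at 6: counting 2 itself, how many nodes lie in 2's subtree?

4

2's subtree: {2, 5, 3, 0}, size 4.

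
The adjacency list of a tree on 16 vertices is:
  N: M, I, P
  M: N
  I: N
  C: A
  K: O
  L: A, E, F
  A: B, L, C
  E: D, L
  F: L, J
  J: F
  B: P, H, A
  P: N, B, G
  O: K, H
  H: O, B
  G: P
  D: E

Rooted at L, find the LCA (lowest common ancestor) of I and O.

B

Ancestors of I (toward the root): I, N, P, B, A, L.
Ancestors of O: O, H, B, A, L.
The deepest node appearing in both lists is B.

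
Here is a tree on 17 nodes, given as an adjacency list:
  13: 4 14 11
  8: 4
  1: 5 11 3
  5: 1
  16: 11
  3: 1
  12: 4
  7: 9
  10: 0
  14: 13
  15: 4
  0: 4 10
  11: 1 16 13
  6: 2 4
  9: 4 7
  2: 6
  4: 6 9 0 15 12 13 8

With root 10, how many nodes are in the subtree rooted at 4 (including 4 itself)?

Descendants of 4 (including itself): 4, 13, 8, 6, 15, 9, 12, 11, 14, 2, 7, 16, 1, 3, 5. That's 15.

15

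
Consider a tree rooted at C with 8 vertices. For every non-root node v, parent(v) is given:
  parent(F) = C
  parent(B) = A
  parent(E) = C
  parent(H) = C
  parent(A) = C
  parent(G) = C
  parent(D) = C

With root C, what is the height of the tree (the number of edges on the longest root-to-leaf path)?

B sits deepest: C – A – B — 2 edges from the root.

2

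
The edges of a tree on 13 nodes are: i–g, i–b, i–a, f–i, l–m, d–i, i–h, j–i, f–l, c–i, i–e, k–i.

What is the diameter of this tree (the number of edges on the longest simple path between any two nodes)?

BFS from m reaches k last, at distance 4; BFS from k confirms no node is farther.
Path: m - l - f - i - k.

4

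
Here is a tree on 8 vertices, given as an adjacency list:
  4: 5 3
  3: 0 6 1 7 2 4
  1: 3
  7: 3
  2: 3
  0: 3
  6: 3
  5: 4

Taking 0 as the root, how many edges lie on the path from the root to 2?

0 – 3 – 2 — 2 edges.

2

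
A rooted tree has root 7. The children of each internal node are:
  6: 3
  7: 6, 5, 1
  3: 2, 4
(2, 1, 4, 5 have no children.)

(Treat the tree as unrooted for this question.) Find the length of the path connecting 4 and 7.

3

4 - 3 - 6 - 7: 3 edges.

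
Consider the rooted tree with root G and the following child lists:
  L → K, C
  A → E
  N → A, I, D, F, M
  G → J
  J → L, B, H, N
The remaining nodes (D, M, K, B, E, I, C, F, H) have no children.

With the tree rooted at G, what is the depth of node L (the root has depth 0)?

2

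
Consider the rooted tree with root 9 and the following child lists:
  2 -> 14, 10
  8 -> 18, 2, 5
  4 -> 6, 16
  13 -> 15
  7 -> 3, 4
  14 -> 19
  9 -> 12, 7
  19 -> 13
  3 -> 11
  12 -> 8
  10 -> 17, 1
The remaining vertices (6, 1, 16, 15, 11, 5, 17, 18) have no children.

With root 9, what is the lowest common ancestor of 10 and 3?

9

Ancestors of 10 (toward the root): 10, 2, 8, 12, 9.
Ancestors of 3: 3, 7, 9.
The deepest node appearing in both lists is 9.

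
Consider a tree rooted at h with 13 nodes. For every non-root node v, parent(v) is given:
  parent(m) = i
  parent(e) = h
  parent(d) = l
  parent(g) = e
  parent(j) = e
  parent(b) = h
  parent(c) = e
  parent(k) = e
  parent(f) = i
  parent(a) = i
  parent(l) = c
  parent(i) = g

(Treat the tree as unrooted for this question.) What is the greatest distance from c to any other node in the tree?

4

The node farthest from c is a (m, f also at distance 4), via c–e–g–i–a — 4 edges.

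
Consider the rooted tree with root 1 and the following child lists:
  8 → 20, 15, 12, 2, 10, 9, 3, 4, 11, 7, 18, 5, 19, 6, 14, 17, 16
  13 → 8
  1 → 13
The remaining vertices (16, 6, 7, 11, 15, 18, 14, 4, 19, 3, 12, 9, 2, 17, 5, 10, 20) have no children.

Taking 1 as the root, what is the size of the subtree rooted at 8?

18

8's subtree: {8, 3, 9, 20, 11, 12, 7, 5, 18, 4, 14, 19, 17, 10, 16, 6, 2, 15}, size 18.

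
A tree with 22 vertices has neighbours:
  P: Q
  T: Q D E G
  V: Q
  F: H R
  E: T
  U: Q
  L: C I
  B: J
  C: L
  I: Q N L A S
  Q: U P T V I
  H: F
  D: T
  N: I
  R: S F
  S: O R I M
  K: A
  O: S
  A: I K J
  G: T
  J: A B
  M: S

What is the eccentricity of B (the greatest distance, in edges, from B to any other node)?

7

Distances from B peak at 7, attained at H.
B-J-A-I-S-R-F-H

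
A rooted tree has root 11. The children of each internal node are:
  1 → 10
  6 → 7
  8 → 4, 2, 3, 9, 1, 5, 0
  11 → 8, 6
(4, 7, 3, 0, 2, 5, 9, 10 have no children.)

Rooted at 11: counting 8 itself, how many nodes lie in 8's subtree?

9

8's subtree: {8, 1, 4, 9, 3, 5, 0, 2, 10}, size 9.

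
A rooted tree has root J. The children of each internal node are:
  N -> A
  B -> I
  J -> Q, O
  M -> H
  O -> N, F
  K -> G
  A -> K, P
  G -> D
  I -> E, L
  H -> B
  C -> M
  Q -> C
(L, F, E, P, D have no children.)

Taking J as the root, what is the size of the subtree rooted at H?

H's subtree: {H, B, I, E, L}, size 5.

5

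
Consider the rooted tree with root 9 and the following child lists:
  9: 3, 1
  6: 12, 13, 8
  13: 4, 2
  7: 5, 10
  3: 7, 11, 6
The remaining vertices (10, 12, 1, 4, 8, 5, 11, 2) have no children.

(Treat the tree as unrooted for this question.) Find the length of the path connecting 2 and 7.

Walking from 2: 2 – 13 – 6 – 3 – 7. Length 4.

4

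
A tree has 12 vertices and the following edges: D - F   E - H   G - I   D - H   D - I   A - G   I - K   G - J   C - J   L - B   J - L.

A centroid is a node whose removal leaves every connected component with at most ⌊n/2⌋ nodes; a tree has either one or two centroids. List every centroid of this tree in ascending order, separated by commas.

Delete I: the remaining components have sizes 6, 4, 1. Max 6 ≤ 6, so I is a centroid.
G is adjacent to I and is also a centroid (the largest component after removing it is likewise 6).

G, I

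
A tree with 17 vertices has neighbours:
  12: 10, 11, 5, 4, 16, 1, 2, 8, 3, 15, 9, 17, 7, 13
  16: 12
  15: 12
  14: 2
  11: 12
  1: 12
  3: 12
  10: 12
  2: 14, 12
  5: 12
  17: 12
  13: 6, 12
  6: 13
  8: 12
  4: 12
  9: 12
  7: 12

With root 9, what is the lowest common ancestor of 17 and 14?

12

17's ancestor chain is 17, 12, 9 and 14's is 14, 2, 12, 9; they first meet at 12.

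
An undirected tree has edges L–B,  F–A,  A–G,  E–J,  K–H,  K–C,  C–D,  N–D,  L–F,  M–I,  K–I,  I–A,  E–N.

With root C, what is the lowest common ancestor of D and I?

C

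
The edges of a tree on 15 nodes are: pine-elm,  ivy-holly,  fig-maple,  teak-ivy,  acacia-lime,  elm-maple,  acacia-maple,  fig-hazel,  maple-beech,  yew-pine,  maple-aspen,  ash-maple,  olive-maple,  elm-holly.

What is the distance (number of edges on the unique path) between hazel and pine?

Walking from hazel: hazel–fig–maple–elm–pine. Length 4.

4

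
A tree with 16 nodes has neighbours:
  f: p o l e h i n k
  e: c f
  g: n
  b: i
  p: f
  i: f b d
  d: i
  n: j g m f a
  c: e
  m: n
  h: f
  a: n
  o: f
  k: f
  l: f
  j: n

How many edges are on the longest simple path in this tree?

Starting from c, a farthest node is b at distance 4.
One longest path: c-e-f-i-b.
So the diameter is 4.

4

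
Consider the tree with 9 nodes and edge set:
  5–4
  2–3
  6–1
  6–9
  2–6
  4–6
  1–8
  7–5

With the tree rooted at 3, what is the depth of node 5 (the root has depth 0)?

3 → 2 → 6 → 4 → 5 — 4 edges.

4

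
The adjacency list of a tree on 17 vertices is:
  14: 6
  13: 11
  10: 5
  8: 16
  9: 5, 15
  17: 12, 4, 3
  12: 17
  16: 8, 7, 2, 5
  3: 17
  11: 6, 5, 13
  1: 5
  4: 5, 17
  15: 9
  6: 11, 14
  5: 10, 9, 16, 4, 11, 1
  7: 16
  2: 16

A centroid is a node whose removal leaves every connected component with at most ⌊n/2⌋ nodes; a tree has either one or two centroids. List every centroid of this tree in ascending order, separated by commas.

5

If 5 is removed the pieces have sizes 4, 4, 4, 2, 1, 1, all ≤ ⌊17/2⌋ = 8.
No neighbour of 5 does as well, so 5 is the unique centroid.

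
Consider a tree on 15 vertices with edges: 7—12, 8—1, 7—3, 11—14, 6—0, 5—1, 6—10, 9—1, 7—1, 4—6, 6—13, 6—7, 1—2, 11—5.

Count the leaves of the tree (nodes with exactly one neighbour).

The leaves are 0, 2, 3, 4, 8, 9, 10, 12, 13, 14.
That is 10 leaves.

10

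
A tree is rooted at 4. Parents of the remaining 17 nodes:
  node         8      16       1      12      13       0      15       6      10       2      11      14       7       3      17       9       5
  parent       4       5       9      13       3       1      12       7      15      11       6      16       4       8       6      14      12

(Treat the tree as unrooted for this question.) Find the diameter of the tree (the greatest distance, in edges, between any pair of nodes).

14

BFS from 2 reaches 0 last, at distance 14; BFS from 0 confirms no node is farther.
Path: 2 - 11 - 6 - 7 - 4 - 8 - 3 - 13 - 12 - 5 - 16 - 14 - 9 - 1 - 0.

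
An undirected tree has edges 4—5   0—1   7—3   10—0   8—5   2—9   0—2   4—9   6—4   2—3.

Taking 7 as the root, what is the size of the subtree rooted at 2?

2's subtree: {2, 9, 0, 4, 10, 1, 5, 6, 8}, size 9.

9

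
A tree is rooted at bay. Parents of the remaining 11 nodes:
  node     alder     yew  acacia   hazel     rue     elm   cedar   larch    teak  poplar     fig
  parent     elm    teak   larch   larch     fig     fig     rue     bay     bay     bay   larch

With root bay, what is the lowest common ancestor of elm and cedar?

fig

elm's ancestor chain is elm, fig, larch, bay and cedar's is cedar, rue, fig, larch, bay; they first meet at fig.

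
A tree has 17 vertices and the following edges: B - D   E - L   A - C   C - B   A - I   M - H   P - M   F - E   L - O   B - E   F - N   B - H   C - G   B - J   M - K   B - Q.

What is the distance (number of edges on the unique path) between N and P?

6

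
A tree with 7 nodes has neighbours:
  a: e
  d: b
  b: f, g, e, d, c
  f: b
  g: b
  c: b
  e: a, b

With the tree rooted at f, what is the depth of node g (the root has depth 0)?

2

f → b → g — 2 edges.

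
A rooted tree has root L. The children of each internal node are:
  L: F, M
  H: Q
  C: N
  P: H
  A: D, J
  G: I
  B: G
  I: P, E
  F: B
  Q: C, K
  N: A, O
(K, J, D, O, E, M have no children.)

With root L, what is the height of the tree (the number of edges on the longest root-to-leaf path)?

11

The longest root-to-leaf path is L–F–B–G–I–P–H–Q–C–N–A–J (11 edges).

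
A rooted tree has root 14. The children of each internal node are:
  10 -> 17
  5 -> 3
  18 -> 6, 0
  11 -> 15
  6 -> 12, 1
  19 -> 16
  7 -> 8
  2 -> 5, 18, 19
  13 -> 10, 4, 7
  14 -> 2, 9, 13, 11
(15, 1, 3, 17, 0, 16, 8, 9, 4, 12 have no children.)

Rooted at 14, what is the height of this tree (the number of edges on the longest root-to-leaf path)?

4

12 sits deepest: 14 – 2 – 18 – 6 – 12 — 4 edges from the root.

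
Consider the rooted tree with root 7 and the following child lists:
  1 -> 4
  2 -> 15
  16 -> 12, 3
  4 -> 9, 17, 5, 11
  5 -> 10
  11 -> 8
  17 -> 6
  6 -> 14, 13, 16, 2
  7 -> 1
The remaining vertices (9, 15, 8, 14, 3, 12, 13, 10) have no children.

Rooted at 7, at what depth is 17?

3

Path from 7 to 17: 7 → 1 → 4 → 17, which has 3 edges.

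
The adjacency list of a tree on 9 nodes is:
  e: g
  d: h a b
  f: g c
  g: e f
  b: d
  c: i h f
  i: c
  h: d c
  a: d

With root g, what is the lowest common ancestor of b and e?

Ancestors of b (toward the root): b, d, h, c, f, g.
Ancestors of e: e, g.
The deepest node appearing in both lists is g.

g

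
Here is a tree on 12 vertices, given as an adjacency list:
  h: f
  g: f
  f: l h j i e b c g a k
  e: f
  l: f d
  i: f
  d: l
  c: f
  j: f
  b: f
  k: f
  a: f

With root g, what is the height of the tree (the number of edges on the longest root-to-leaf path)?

3

d sits deepest: g → f → l → d — 3 edges from the root.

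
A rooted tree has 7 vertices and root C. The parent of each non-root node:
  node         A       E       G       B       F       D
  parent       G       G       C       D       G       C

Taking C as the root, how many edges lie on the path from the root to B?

2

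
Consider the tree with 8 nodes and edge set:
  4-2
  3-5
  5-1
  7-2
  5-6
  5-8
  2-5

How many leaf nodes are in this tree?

6

The leaves are 1, 3, 4, 6, 7, 8.
That is 6 leaves.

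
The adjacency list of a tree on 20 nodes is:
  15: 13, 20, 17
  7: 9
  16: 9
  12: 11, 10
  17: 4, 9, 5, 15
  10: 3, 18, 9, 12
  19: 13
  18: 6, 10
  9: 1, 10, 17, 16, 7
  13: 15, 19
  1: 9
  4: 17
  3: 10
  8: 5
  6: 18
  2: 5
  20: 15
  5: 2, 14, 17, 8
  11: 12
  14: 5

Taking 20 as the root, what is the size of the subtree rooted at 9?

10

9's subtree: {9, 10, 7, 16, 1, 18, 12, 3, 6, 11}, size 10.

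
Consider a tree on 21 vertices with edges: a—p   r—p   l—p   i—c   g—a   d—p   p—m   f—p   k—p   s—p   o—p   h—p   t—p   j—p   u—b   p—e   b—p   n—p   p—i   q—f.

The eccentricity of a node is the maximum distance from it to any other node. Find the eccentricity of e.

3

Distances from e peak at 3, attained at c (u, q, g also at distance 3).
e – p – i – c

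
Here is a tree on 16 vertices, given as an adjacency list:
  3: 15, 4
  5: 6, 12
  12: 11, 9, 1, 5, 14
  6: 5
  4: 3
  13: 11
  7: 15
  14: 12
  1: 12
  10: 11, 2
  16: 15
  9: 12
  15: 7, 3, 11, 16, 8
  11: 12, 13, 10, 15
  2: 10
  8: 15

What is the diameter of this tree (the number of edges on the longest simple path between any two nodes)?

6

A longest path is 4-3-15-11-12-5-6, with 6 edges.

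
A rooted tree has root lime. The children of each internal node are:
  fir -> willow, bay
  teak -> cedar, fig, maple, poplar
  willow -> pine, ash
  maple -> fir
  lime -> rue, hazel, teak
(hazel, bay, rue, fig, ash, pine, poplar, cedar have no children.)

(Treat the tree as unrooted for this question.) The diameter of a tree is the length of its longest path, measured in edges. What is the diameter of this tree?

A longest path is hazel - lime - teak - maple - fir - willow - ash, with 6 edges.

6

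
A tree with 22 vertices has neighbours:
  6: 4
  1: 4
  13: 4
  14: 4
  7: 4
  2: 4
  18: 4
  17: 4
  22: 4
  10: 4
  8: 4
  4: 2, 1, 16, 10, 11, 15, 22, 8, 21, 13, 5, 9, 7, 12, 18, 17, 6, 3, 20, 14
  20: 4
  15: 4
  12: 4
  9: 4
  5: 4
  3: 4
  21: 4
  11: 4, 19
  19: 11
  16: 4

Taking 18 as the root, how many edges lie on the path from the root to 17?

Climbing from 17 to the root: 17–4–18. That's 2 steps.

2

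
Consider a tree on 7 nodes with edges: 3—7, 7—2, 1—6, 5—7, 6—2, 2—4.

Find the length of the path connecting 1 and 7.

1–6–2–7: 3 edges.

3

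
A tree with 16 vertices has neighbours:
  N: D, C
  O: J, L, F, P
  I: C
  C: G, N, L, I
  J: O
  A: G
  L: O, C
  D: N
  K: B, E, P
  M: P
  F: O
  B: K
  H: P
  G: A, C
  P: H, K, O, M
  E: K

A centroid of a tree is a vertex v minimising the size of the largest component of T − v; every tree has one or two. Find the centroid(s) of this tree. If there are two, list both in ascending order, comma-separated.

Delete O: the remaining components have sizes 7, 6, 1, 1. Max 7 ≤ 8, so O is a centroid.
Every other node leaves some component of size > 8, so the centroid is unique.

O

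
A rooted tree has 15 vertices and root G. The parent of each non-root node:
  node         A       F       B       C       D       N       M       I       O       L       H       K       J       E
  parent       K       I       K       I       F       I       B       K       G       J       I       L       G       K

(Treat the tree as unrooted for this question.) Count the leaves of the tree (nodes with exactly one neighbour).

8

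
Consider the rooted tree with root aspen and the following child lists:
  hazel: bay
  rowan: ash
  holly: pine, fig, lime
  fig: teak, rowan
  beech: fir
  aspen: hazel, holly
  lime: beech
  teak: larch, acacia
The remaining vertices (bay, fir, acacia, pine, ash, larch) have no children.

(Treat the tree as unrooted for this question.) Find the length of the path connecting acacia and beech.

5

acacia–teak–fig–holly–lime–beech: 5 edges.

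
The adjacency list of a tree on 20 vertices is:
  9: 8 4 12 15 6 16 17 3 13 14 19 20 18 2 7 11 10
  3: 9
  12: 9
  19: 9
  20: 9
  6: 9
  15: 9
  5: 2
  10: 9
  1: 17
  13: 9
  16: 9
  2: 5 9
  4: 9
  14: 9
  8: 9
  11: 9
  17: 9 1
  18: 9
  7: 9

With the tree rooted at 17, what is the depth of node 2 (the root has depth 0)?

2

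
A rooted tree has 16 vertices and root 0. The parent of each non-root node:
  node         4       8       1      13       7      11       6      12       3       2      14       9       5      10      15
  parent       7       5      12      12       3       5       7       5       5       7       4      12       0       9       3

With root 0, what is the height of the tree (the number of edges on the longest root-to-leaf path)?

5

The longest root-to-leaf path is 0–5–3–7–4–14 (5 edges).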